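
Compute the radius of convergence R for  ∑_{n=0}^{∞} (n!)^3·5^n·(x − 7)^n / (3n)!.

R = 27/5

Ratio test: |a_{n+1}/a_n| = (n+1)³/[(3n+1)·(3n+2)·(3n+3)] · 5 → 5/27 as n → ∞.
Hence the series converges for |x − 7| < 1/(5/27) = 27/5, so the radius of convergence is 27/5.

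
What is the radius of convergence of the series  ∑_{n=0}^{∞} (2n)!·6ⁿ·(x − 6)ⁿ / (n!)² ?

The ratio of consecutive coefficients is (2n+1)·(2n+2)/(n+1)² · 6 → 24.
The series converges when 24 · |x − 6| < 1, giving R = 1/24.

R = 1/24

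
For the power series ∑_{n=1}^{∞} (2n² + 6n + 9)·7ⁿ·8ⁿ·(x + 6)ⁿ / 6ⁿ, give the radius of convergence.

R = 3/28

By the ratio test, |a_{n+1}/a_n| = [(2(n+1)² + 6(n+1) + 9)/(2n² + 6n + 9)] · 7·8/6 → 28/3.
Hence the series converges for |x + 6| < 1/(28/3) = 3/28, so the radius of convergence is 3/28.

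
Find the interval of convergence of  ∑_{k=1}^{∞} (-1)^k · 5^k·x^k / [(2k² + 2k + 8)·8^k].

By the ratio test, |a_{k+1}/a_k| = [(2k² + 2k + 8)/(2(k+1)² + 2(k+1) + 8)] · 5/8 → 5/8.
Hence the series converges for |x| < 1/(5/8) = 8/5, so the radius of convergence is 8/5.
At x = 8/5: absolute convergence follows by limit comparison with Σ 1/k².
At x = -8/5: absolute convergence follows by limit comparison with Σ 1/k².

[-8/5, 8/5]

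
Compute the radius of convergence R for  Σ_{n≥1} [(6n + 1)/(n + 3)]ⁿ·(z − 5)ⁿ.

By the Cauchy root test, |a_n|^(1/n) = (6n + 1)/(n + 3) → 6.
Hence the series converges for |z − 5| < 1/(6) = 1/6, so the radius of convergence is 1/6.

R = 1/6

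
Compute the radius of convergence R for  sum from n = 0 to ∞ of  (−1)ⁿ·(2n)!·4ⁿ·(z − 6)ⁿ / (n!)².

R = 1/16

Ratio test: |a_{n+1}/a_n| = (2n+1)·(2n+2)/(n+1)² · 4 → 16 as n → ∞.
Thus R = 1/(16) = 1/16.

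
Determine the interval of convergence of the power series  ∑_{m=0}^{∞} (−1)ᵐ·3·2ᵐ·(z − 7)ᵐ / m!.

(−∞, ∞)

By the ratio test, |a_{m+1}/a_m| = 3/3 · 2 · 1/(m+1) → 0.
Since the limit is 0 < 1 for every z, the series converges on all of ℝ and R = ∞.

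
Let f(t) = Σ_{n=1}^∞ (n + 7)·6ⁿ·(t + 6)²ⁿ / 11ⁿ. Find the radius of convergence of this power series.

R = √66/6

Apply the ratio test: |a_{n+1}| / |a_n| = [((n+1) + 7)/(n + 7)] · 6/11, which tends to 6/11 as n → ∞.
Since the exponent of (t + 6) increases by 2 each term, convergence requires |t + 6|² < 11/6, hence R = √66/6.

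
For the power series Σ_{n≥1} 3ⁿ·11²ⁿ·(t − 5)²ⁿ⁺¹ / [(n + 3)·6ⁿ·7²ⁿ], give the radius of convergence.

Apply the ratio test: |a_{n+1}| / |a_n| = [(n + 3)/((n+1) + 3)] · 3·121/(6·49), which tends to 121/98 as n → ∞.
Successive powers of (t − 5) differ by 2, so the series converges when |t − 5|² · 121/98 < 1, i.e. |t − 5| < √(98/121). So R = 7√2/11.

R = 7√2/11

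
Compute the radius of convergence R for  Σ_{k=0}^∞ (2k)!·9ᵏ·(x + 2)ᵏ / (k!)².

R = 1/36

By the ratio test, |a_{k+1}/a_k| = (2k+1)·(2k+2)/(k+1)² · 9 → 36.
The series converges when 36 · |x + 2| < 1, giving R = 1/36.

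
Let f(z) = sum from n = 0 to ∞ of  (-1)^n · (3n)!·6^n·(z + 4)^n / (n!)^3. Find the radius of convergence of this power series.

By the ratio test, |a_{n+1}/a_n| = (3n+1)·(3n+2)·(3n+3)/(n+1)³ · 6 → 162.
Thus R = 1/(162) = 1/162.

R = 1/162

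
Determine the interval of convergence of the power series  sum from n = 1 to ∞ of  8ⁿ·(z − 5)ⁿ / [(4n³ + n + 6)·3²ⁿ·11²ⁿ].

[-1049/8, 1129/8]

Apply the ratio test: |a_{n+1}| / |a_n| = [(4n³ + n + 6)/(4(n+1)³ + (n+1) + 6)] · 8/(9·121), which tends to 8/1089 as n → ∞.
The series converges when 8/1089 · |z − 5| < 1, giving R = 1089/8.
Endpoint z = 1129/8: the terms are on the order of 1/n³, so the series converges absolutely by comparison with the p-series (p = 3 > 1).
At z = -1049/8: the series is dominated by a constant times Σ 1/n³, which converges (p = 3 > 1).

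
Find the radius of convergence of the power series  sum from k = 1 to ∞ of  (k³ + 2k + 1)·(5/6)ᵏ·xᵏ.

R = 6/5

Ratio test: |a_{k+1}/a_k| = [((k+1)³ + 2(k+1) + 1)/(k³ + 2k + 1)] · 5/6 → 5/6 as k → ∞.
Convergence for |x| · 5/6 < 1, i.e. |x| < 6/5. So R = 6/5.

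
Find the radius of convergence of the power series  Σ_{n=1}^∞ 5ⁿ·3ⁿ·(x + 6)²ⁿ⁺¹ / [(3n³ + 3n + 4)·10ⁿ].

By the ratio test, |a_{n+1}/a_n| = [(3n³ + 3n + 4)/(3(n+1)³ + 3(n+1) + 4)] · 5·3/10 → 3/2.
Writing y = (x + 6)², the series in y has radius 2/3, so |x + 6| < √(2/3) and R = √6/3.

R = √6/3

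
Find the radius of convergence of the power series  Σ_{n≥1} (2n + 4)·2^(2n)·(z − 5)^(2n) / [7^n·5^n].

Ratio test: |a_{n+1}/a_n| = [(2(n+1) + 4)/(2n + 4)] · 4/(7·5) → 4/35 as n → ∞.
Writing y = (z − 5)², the series in y has radius 35/4, so |z − 5| < √(35/4) and R = √35/2.

R = √35/2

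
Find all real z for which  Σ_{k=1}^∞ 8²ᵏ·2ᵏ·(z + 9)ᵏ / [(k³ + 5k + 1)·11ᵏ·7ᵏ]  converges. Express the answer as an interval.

The ratio of consecutive coefficients is [(k³ + 5k + 1)/((k+1)³ + 5(k+1) + 1)] · 64·2/(11·7) → 128/77.
The series converges when 128/77 · |z + 9| < 1, giving R = 77/128.
Check z = -1075/128: the terms are on the order of 1/k³, so the series converges absolutely by comparison with the p-series (p = 3 > 1).
When z = -1229/128, the series is dominated by a constant times Σ 1/k³, which converges (p = 3 > 1).

[-1229/128, -1075/128]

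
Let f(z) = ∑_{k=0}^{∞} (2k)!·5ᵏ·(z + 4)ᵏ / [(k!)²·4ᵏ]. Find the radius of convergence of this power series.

R = 1/5

The ratio of consecutive coefficients is (2k+1)·(2k+2)/(k+1)² · 5/4 → 5.
Hence the series converges for |z + 4| < 1/(5) = 1/5, so the radius of convergence is 1/5.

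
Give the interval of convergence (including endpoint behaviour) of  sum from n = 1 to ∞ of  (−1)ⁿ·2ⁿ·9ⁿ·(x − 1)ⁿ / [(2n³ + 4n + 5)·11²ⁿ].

[-103/18, 139/18]

Apply the ratio test: |a_{n+1}| / |a_n| = [(2n³ + 4n + 5)/(2(n+1)³ + 4(n+1) + 5)] · 2·9/121, which tends to 18/121 as n → ∞.
The series converges when 18/121 · |x − 1| < 1, giving R = 121/18.
When x = 139/18, absolute convergence follows by limit comparison with Σ 1/n³.
Check x = -103/18: the series is dominated by a constant times Σ 1/n³, which converges (p = 3 > 1).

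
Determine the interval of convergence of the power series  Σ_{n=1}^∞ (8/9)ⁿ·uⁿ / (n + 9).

[-9/8, 9/8)

Ratio test: |a_{n+1}/a_n| = [(n + 9)/((n+1) + 9)] · 8/9 → 8/9 as n → ∞.
The series converges when 8/9 · |u| < 1, giving R = 9/8.
At u = 9/8: the terms are asymptotic to a nonzero constant times 1/n, so the series diverges by limit comparison with Σ 1/n.
Endpoint u = -9/8: convergence follows from the alternating series test (terms decrease monotonically to 0).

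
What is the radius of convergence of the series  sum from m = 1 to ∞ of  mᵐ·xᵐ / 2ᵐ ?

R = 0

Applying the root test, |a_m|^(1/m) = m/2 → ∞.
The root grows without bound, so R = 0 (convergence only at x = 0).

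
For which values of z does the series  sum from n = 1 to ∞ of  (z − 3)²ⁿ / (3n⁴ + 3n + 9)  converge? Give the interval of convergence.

The ratio of consecutive coefficients is (3n⁴ + 3n + 9)/(3(n+1)⁴ + 3(n+1) + 9) → 1.
Since the exponent of (z − 3) increases by 2 each term, convergence requires |z − 3|² < 1, hence R = 1.
When z = 4, absolute convergence follows by limit comparison with Σ 1/n⁴.
At z = 2: absolute convergence follows by limit comparison with Σ 1/n⁴.

[2, 4]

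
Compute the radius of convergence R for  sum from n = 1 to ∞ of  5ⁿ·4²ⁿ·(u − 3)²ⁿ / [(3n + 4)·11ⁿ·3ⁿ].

R = √165/20

Apply the ratio test: |a_{n+1}| / |a_n| = [(3n + 4)/(3(n+1) + 4)] · 5·16/(11·3), which tends to 80/33 as n → ∞.
Successive powers of (u − 3) differ by 2, so the series converges when |u − 3|² · 80/33 < 1, i.e. |u − 3| < √(33/80). So R = √165/20.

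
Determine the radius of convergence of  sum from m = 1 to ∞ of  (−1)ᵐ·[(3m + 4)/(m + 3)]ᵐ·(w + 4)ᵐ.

Applying the root test, |a_m|^(1/m) = (3m + 4)/(m + 3) → 3.
The series converges when 3 · |w + 4| < 1, giving R = 1/3.

R = 1/3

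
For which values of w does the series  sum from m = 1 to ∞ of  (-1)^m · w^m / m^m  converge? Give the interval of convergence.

(−∞, ∞)

By the Cauchy root test, |a_m|^(1/m) = 1/m → 0.
Since the m-th root of |a_m| tends to 0, the series converges for all real w; R = ∞.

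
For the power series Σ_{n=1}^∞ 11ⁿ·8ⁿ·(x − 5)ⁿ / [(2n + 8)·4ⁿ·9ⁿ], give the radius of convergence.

Ratio test: |a_{n+1}/a_n| = [(2n + 8)/(2(n+1) + 8)] · 11·8/(4·9) → 22/9 as n → ∞.
Convergence for |x − 5| · 22/9 < 1, i.e. |x − 5| < 9/22. So R = 9/22.

R = 9/22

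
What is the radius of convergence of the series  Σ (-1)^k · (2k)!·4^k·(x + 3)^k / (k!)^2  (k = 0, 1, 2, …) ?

R = 1/16

Ratio test: |a_{k+1}/a_k| = (2k+1)·(2k+2)/(k+1)² · 4 → 16 as k → ∞.
The series converges when 16 · |x + 3| < 1, giving R = 1/16.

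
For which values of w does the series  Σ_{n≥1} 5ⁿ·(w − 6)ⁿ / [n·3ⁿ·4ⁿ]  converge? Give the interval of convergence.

[18/5, 42/5)

Ratio test: |a_{n+1}/a_n| = [n/(n+1)] · 5/(3·4) → 5/12 as n → ∞.
Convergence for |w − 6| · 5/12 < 1, i.e. |w − 6| < 12/5. So R = 12/5.
When w = 42/5, the terms are asymptotic to a nonzero constant times 1/n, so the series diverges by limit comparison with Σ 1/n.
Check w = 18/5: convergence follows from the alternating series test (terms decrease monotonically to 0).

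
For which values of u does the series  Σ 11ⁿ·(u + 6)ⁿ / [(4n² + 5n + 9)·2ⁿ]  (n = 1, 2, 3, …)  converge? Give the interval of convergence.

The ratio of consecutive coefficients is [(4n² + 5n + 9)/(4(n+1)² + 5(n+1) + 9)] · 11/2 → 11/2.
Convergence for |u + 6| · 11/2 < 1, i.e. |u + 6| < 2/11. So R = 2/11.
When u = -64/11, the series is dominated by a constant times Σ 1/n², which converges (p = 2 > 1).
Check u = -68/11: the terms are on the order of 1/n², so the series converges absolutely by comparison with the p-series (p = 2 > 1).

[-68/11, -64/11]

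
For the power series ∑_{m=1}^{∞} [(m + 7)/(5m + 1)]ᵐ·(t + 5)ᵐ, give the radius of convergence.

By the Cauchy root test, |a_m|^(1/m) = (m + 7)/(5m + 1) → 1/5.
Convergence for |t + 5| · 1/5 < 1, i.e. |t + 5| < 5. So R = 5.

R = 5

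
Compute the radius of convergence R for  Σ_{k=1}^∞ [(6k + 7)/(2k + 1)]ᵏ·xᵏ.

Applying the root test, |a_k|^(1/k) = (6k + 7)/(2k + 1) → 3.
Thus R = 1/(3) = 1/3.

R = 1/3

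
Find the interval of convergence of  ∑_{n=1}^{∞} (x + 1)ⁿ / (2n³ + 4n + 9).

The ratio of consecutive coefficients is (2n³ + 4n + 9)/(2(n+1)³ + 4(n+1) + 9) → 1.
Hence R = 1.
At x = 0: absolute convergence follows by limit comparison with Σ 1/n³.
Endpoint x = -2: the terms are on the order of 1/n³, so the series converges absolutely by comparison with the p-series (p = 3 > 1).

[-2, 0]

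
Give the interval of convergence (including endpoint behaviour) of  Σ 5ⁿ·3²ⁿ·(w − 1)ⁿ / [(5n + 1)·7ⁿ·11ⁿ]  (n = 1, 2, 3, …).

Ratio test: |a_{n+1}/a_n| = [(5n + 1)/(5(n+1) + 1)] · 5·9/(7·11) → 45/77 as n → ∞.
The series converges when 45/77 · |w − 1| < 1, giving R = 77/45.
Check w = 122/45: the terms behave like c/n; limit comparison with the harmonic series gives divergence.
Check w = -32/45: the terms alternate in sign and decrease monotonically to 0 in absolute value (size ~ c/n), so the alternating series test gives convergence.

[-32/45, 122/45)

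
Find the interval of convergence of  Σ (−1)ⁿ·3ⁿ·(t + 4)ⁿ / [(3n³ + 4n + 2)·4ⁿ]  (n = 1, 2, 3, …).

By the ratio test, |a_{n+1}/a_n| = [(3n³ + 4n + 2)/(3(n+1)³ + 4(n+1) + 2)] · 3/4 → 3/4.
The series converges when 3/4 · |t + 4| < 1, giving R = 4/3.
At t = -8/3: the series is dominated by a constant times Σ 1/n³, which converges (p = 3 > 1).
When t = -16/3, absolute convergence follows by limit comparison with Σ 1/n³.

[-16/3, -8/3]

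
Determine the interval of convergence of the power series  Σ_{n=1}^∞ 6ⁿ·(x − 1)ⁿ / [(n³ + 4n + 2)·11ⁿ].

[-5/6, 17/6]

The ratio of consecutive coefficients is [(n³ + 4n + 2)/((n+1)³ + 4(n+1) + 2)] · 6/11 → 6/11.
Hence the series converges for |x − 1| < 1/(6/11) = 11/6, so the radius of convergence is 11/6.
Endpoint x = 17/6: absolute convergence follows by limit comparison with Σ 1/n³.
Endpoint x = -5/6: the terms are on the order of 1/n³, so the series converges absolutely by comparison with the p-series (p = 3 > 1).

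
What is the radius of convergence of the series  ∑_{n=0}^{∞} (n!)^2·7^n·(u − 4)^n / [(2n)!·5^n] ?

Ratio test: |a_{n+1}/a_n| = (n+1)²/[(2n+1)·(2n+2)] · 7/5 → 7/20 as n → ∞.
Hence the series converges for |u − 4| < 1/(7/20) = 20/7, so the radius of convergence is 20/7.

R = 20/7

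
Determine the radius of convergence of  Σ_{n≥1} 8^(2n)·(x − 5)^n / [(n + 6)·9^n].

R = 9/64

By the ratio test, |a_{n+1}/a_n| = [(n + 6)/((n+1) + 6)] · 64/9 → 64/9.
Hence the series converges for |x − 5| < 1/(64/9) = 9/64, so the radius of convergence is 9/64.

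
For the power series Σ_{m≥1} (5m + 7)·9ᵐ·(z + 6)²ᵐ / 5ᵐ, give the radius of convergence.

R = √5/3

Apply the ratio test: |a_{m+1}| / |a_m| = [(5(m+1) + 7)/(5m + 7)] · 9/5, which tends to 9/5 as m → ∞.
Writing y = (z + 6)², the series in y has radius 5/9, so |z + 6| < √(5/9) and R = √5/3.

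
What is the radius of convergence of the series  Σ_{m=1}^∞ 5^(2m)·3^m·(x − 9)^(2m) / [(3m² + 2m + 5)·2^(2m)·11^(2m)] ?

Apply the ratio test: |a_{m+1}| / |a_m| = [(3m² + 2m + 5)/(3(m+1)² + 2(m+1) + 5)] · 25·3/(4·121), which tends to 75/484 as m → ∞.
Successive powers of (x − 9) differ by 2, so the series converges when |x − 9|² · 75/484 < 1, i.e. |x − 9| < √(484/75). So R = 22√3/15.

R = 22√3/15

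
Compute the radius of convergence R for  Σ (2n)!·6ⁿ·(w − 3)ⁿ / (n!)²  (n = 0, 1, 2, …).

The ratio of consecutive coefficients is (2n+1)·(2n+2)/(n+1)² · 6 → 24.
Thus R = 1/(24) = 1/24.

R = 1/24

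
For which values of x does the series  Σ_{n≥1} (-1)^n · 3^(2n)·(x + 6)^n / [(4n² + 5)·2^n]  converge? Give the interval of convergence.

[-56/9, -52/9]

By the ratio test, |a_{n+1}/a_n| = [(4n² + 5)/(4(n+1)² + 5)] · 9/2 → 9/2.
Convergence for |x + 6| · 9/2 < 1, i.e. |x + 6| < 2/9. So R = 2/9.
At x = -52/9: absolute convergence follows by limit comparison with Σ 1/n².
When x = -56/9, absolute convergence follows by limit comparison with Σ 1/n².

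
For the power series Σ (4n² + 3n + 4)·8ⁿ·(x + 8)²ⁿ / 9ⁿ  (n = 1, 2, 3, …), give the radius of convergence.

By the ratio test, |a_{n+1}/a_n| = [(4(n+1)² + 3(n+1) + 4)/(4n² + 3n + 4)] · 8/9 → 8/9.
Writing y = (x + 8)², the series in y has radius 9/8, so |x + 8| < √(9/8) and R = 3√2/4.

R = 3√2/4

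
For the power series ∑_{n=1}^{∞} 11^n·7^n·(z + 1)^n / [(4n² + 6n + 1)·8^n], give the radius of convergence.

Ratio test: |a_{n+1}/a_n| = [(4n² + 6n + 1)/(4(n+1)² + 6(n+1) + 1)] · 11·7/8 → 77/8 as n → ∞.
Thus R = 1/(77/8) = 8/77.

R = 8/77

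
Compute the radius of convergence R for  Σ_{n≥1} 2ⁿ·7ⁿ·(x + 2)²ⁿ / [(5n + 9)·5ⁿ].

Apply the ratio test: |a_{n+1}| / |a_n| = [(5n + 9)/(5(n+1) + 9)] · 2·7/5, which tends to 14/5 as n → ∞.
Successive powers of (x + 2) differ by 2, so the series converges when |x + 2|² · 14/5 < 1, i.e. |x + 2| < √(5/14). So R = √70/14.

R = √70/14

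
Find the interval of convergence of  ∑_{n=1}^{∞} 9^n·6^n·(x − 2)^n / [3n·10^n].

The ratio of consecutive coefficients is [3n/3(n+1)] · 9·6/10 → 27/5.
Convergence for |x − 2| · 27/5 < 1, i.e. |x − 2| < 5/27. So R = 5/27.
At x = 59/27: comparison with the harmonic series Σ 1/n shows the series diverges.
When x = 49/27, the terms alternate in sign and decrease monotonically to 0 in absolute value (size ~ c/n), so the alternating series test gives convergence.

[49/27, 59/27)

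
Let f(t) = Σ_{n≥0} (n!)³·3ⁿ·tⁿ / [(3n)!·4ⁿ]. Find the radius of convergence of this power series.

R = 36

By the ratio test, |a_{n+1}/a_n| = (n+1)³/[(3n+1)·(3n+2)·(3n+3)] · 3/4 → 1/36.
Thus R = 1/(1/36) = 36.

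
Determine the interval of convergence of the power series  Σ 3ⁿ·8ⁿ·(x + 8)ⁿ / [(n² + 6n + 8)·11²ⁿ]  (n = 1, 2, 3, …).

By the ratio test, |a_{n+1}/a_n| = [(n² + 6n + 8)/((n+1)² + 6(n+1) + 8)] · 3·8/121 → 24/121.
The series converges when 24/121 · |x + 8| < 1, giving R = 121/24.
Check x = -71/24: the terms are on the order of 1/n², so the series converges absolutely by comparison with the p-series (p = 2 > 1).
At x = -313/24: absolute convergence follows by limit comparison with Σ 1/n².

[-313/24, -71/24]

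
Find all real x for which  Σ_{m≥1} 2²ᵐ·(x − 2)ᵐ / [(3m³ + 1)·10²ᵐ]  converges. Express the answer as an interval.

[-23, 27]

Ratio test: |a_{m+1}/a_m| = [(3m³ + 1)/(3(m+1)³ + 1)] · 4/100 → 1/25 as m → ∞.
The series converges when 1/25 · |x − 2| < 1, giving R = 25.
Endpoint x = 27: absolute convergence follows by limit comparison with Σ 1/m³.
When x = -23, the series is dominated by a constant times Σ 1/m³, which converges (p = 3 > 1).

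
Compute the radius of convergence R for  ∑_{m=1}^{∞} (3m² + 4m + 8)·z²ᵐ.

The ratio of consecutive coefficients is (3(m+1)² + 4(m+1) + 8)/(3m² + 4m + 8) → 1.
Since the exponent of z increases by 2 each term, convergence requires |z|² < 1, hence R = 1.

R = 1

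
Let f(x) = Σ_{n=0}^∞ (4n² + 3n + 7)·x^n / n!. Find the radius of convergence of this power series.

Apply the ratio test: |a_{n+1}| / |a_n| = (4(n+1)² + 3(n+1) + 7)/(4n² + 3n + 7) · 1/(n+1), which tends to 0 as n → ∞.
The limit is 0, so the series converges for all x; R = ∞.

R = ∞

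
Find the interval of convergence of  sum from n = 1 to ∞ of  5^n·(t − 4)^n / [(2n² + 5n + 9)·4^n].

[16/5, 24/5]

Ratio test: |a_{n+1}/a_n| = [(2n² + 5n + 9)/(2(n+1)² + 5(n+1) + 9)] · 5/4 → 5/4 as n → ∞.
Convergence for |t − 4| · 5/4 < 1, i.e. |t − 4| < 4/5. So R = 4/5.
Endpoint t = 24/5: the terms are on the order of 1/n², so the series converges absolutely by comparison with the p-series (p = 2 > 1).
Check t = 16/5: absolute convergence follows by limit comparison with Σ 1/n².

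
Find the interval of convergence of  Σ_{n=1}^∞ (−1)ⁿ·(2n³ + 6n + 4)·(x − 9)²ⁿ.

(8, 10)

Ratio test: |a_{n+1}/a_n| = (2(n+1)³ + 6(n+1) + 4)/(2n³ + 6n + 4) → 1 as n → ∞.
Successive powers of (x − 9) differ by 2, so the series converges when |x − 9|² · 1 < 1, i.e. |x − 9| < √(1) = 1. So R = 1.
When x = 10, the n-th term does not approach 0; divergence by the term test.
Check x = 8: the terms have absolute value of order n³, which does not tend to 0, so the series diverges by the divergence test.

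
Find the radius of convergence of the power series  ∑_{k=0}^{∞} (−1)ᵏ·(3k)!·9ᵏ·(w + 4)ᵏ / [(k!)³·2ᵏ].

R = 2/243

The ratio of consecutive coefficients is (3k+1)·(3k+2)·(3k+3)/(k+1)³ · 9/2 → 243/2.
The series converges when 243/2 · |w + 4| < 1, giving R = 2/243.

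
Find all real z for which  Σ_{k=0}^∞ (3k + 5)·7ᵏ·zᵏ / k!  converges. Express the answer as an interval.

(−∞, ∞)

By the ratio test, |a_{k+1}/a_k| = (3(k+1) + 5)/(3k + 5) · 7 · 1/(k+1) → 0.
Since the limit is 0 < 1 for every z, the series converges on all of ℝ and R = ∞.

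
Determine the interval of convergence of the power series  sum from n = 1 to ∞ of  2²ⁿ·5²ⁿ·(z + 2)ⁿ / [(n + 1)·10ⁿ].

[-21/10, -19/10)

The ratio of consecutive coefficients is [(n + 1)/((n+1) + 1)] · 4·25/10 → 10.
The series converges when 10 · |z + 2| < 1, giving R = 1/10.
Endpoint z = -19/10: the terms are asymptotic to a nonzero constant times 1/n, so the series diverges by limit comparison with Σ 1/n.
When z = -21/10, the terms alternate in sign and decrease monotonically to 0 in absolute value (size ~ c/n), so the alternating series test gives convergence.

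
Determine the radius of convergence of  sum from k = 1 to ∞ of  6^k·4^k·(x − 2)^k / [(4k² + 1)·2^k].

R = 1/12

Ratio test: |a_{k+1}/a_k| = [(4k² + 1)/(4(k+1)² + 1)] · 6·4/2 → 12 as k → ∞.
Thus R = 1/(12) = 1/12.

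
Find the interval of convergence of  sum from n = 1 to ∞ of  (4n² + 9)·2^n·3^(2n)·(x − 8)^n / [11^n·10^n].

Apply the ratio test: |a_{n+1}| / |a_n| = [(4(n+1)² + 9)/(4n² + 9)] · 2·9/(11·10), which tends to 9/55 as n → ∞.
Thus R = 1/(9/55) = 55/9.
When x = 127/9, the terms do not tend to 0, so the series diverges.
Endpoint x = 17/9: the terms have absolute value of order n², which does not tend to 0, so the series diverges by the divergence test.

(17/9, 127/9)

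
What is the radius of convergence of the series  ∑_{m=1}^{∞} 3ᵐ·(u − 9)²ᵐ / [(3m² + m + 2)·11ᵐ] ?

Apply the ratio test: |a_{m+1}| / |a_m| = [(3m² + m + 2)/(3(m+1)² + (m+1) + 2)] · 3/11, which tends to 3/11 as m → ∞.
Writing y = (u − 9)², the series in y has radius 11/3, so |u − 9| < √(11/3) and R = √33/3.

R = √33/3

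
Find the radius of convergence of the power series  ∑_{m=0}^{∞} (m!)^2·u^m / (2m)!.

Apply the ratio test: |a_{m+1}| / |a_m| = (m+1)²/[(2m+1)·(2m+2)], which tends to 1/4 as m → ∞.
The series converges when 1/4 · |u| < 1, giving R = 4.

R = 4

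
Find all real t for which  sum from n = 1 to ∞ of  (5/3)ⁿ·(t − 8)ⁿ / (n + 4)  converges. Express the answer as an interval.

The ratio of consecutive coefficients is [(n + 4)/((n+1) + 4)] · 5/3 → 5/3.
Convergence for |t − 8| · 5/3 < 1, i.e. |t − 8| < 3/5. So R = 3/5.
At t = 43/5: the terms behave like c/n; limit comparison with the harmonic series gives divergence.
Check t = 37/5: the terms alternate in sign and decrease monotonically to 0 in absolute value (size ~ c/n), so the alternating series test gives convergence.

[37/5, 43/5)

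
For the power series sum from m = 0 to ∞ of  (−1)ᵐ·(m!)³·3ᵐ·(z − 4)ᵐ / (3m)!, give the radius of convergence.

By the ratio test, |a_{m+1}/a_m| = (m+1)³/[(3m+1)·(3m+2)·(3m+3)] · 3 → 1/9.
Hence the series converges for |z − 4| < 1/(1/9) = 9, so the radius of convergence is 9.

R = 9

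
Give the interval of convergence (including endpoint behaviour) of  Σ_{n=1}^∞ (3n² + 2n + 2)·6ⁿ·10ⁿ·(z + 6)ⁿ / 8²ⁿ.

(-106/15, -74/15)

By the ratio test, |a_{n+1}/a_n| = [(3(n+1)² + 2(n+1) + 2)/(3n² + 2n + 2)] · 6·10/64 → 15/16.
Convergence for |z + 6| · 15/16 < 1, i.e. |z + 6| < 16/15. So R = 16/15.
At z = -74/15: the n-th term does not approach 0; divergence by the term test.
When z = -106/15, the terms have absolute value of order n², which does not tend to 0, so the series diverges by the divergence test.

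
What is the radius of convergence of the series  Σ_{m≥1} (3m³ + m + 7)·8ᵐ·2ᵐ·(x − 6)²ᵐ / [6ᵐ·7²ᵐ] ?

Apply the ratio test: |a_{m+1}| / |a_m| = [(3(m+1)³ + (m+1) + 7)/(3m³ + m + 7)] · 8·2/(6·49), which tends to 8/147 as m → ∞.
Since the exponent of (x − 6) increases by 2 each term, convergence requires |x − 6|² < 147/8, hence R = 7√6/4.

R = 7√6/4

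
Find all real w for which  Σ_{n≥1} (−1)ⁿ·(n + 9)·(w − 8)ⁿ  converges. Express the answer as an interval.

(7, 9)

Ratio test: |a_{n+1}/a_n| = ((n+1) + 9)/(n + 9) → 1 as n → ∞.
So the series converges when |w − 8| < 1 and diverges when |w − 8| > 1; R = 1.
When w = 9, the terms do not tend to 0, so the series diverges.
At w = 7: the n-th term does not approach 0; divergence by the term test.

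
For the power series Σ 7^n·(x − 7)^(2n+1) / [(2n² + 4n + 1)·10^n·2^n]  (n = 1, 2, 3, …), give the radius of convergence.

Ratio test: |a_{n+1}/a_n| = [(2n² + 4n + 1)/(2(n+1)² + 4(n+1) + 1)] · 7/(10·2) → 7/20 as n → ∞.
Successive powers of (x − 7) differ by 2, so the series converges when |x − 7|² · 7/20 < 1, i.e. |x − 7| < √(20/7). So R = 2√35/7.

R = 2√35/7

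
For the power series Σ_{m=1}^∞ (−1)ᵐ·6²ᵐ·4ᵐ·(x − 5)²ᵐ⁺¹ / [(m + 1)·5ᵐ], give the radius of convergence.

By the ratio test, |a_{m+1}/a_m| = [(m + 1)/((m+1) + 1)] · 36·4/5 → 144/5.
Since the exponent of (x − 5) increases by 2 each term, convergence requires |x − 5|² < 5/144, hence R = √5/12.

R = √5/12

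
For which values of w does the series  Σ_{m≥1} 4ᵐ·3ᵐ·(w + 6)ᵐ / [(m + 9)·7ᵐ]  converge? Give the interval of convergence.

The ratio of consecutive coefficients is [(m + 9)/((m+1) + 9)] · 4·3/7 → 12/7.
Thus R = 1/(12/7) = 7/12.
Check w = -65/12: comparison with the harmonic series Σ 1/m shows the series diverges.
At w = -79/12: convergence follows from the alternating series test (terms decrease monotonically to 0).

[-79/12, -65/12)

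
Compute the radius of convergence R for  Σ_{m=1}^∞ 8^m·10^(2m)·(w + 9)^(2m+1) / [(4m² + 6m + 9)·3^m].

R = √6/40

Ratio test: |a_{m+1}/a_m| = [(4m² + 6m + 9)/(4(m+1)² + 6(m+1) + 9)] · 8·100/3 → 800/3 as m → ∞.
Writing y = (w + 9)², the series in y has radius 3/800, so |w + 9| < √(3/800) and R = √6/40.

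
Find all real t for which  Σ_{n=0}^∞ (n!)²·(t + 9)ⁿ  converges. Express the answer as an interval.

{-9}

Apply the ratio test: |a_{n+1}| / |a_n| = (n+1)², which tends to ∞ as n → ∞.
The terms grow without bound for any (t + 9) ≠ 0, so R = 0 (convergence only at t = -9).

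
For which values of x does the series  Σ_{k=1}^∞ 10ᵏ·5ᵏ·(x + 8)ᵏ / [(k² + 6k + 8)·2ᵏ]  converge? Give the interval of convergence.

Ratio test: |a_{k+1}/a_k| = [(k² + 6k + 8)/((k+1)² + 6(k+1) + 8)] · 10·5/2 → 25 as k → ∞.
Convergence for |x + 8| · 25 < 1, i.e. |x + 8| < 1/25. So R = 1/25.
Check x = -199/25: the series is dominated by a constant times Σ 1/k², which converges (p = 2 > 1).
At x = -201/25: the series is dominated by a constant times Σ 1/k², which converges (p = 2 > 1).

[-201/25, -199/25]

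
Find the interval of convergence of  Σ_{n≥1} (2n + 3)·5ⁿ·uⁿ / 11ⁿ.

(-11/5, 11/5)

Ratio test: |a_{n+1}/a_n| = [(2(n+1) + 3)/(2n + 3)] · 5/11 → 5/11 as n → ∞.
Hence the series converges for |u| < 1/(5/11) = 11/5, so the radius of convergence is 11/5.
Check u = 11/5: the n-th term does not approach 0; divergence by the term test.
Endpoint u = -11/5: the n-th term does not approach 0; divergence by the term test.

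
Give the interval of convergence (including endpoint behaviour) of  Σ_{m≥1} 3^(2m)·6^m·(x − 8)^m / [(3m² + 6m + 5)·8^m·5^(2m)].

[116/27, 316/27]

By the ratio test, |a_{m+1}/a_m| = [(3m² + 6m + 5)/(3(m+1)² + 6(m+1) + 5)] · 9·6/(8·25) → 27/100.
Convergence for |x − 8| · 27/100 < 1, i.e. |x − 8| < 100/27. So R = 100/27.
When x = 316/27, absolute convergence follows by limit comparison with Σ 1/m².
Endpoint x = 116/27: absolute convergence follows by limit comparison with Σ 1/m².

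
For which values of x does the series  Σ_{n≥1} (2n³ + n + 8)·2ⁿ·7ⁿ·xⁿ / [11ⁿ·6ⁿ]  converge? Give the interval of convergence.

Ratio test: |a_{n+1}/a_n| = [(2(n+1)³ + (n+1) + 8)/(2n³ + n + 8)] · 2·7/(11·6) → 7/33 as n → ∞.
Convergence for |x| · 7/33 < 1, i.e. |x| < 33/7. So R = 33/7.
Check x = 33/7: the terms have absolute value of order n³, which does not tend to 0, so the series diverges by the divergence test.
Endpoint x = -33/7: the terms have absolute value of order n³, which does not tend to 0, so the series diverges by the divergence test.

(-33/7, 33/7)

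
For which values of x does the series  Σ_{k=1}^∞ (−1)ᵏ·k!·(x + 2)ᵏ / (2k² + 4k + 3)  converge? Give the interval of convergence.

Ratio test: |a_{k+1}/a_k| = (k+1) · (2k² + 4k + 3)/(2(k+1)² + 4(k+1) + 3) → ∞ as k → ∞.
The ratio grows without bound, so the series diverges whenever (x + 2) ≠ 0; it converges only at x = -2. R = 0.

{-2}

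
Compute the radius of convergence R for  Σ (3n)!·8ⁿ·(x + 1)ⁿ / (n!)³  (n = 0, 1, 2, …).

R = 1/216

The ratio of consecutive coefficients is (3n+1)·(3n+2)·(3n+3)/(n+1)³ · 8 → 216.
Thus R = 1/(216) = 1/216.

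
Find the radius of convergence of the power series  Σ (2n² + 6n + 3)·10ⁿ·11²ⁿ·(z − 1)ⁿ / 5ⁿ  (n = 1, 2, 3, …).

The ratio of consecutive coefficients is [(2(n+1)² + 6(n+1) + 3)/(2n² + 6n + 3)] · 10·121/5 → 242.
Hence the series converges for |z − 1| < 1/(242) = 1/242, so the radius of convergence is 1/242.

R = 1/242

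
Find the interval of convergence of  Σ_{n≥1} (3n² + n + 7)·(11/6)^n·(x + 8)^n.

(-94/11, -82/11)

Apply the ratio test: |a_{n+1}| / |a_n| = [(3(n+1)² + (n+1) + 7)/(3n² + n + 7)] · 11/6, which tends to 11/6 as n → ∞.
Hence the series converges for |x + 8| < 1/(11/6) = 6/11, so the radius of convergence is 6/11.
Endpoint x = -82/11: the n-th term does not approach 0; divergence by the term test.
Endpoint x = -94/11: the terms do not tend to 0, so the series diverges.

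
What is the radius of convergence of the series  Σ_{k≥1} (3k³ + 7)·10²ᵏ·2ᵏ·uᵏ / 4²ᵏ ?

Ratio test: |a_{k+1}/a_k| = [(3(k+1)³ + 7)/(3k³ + 7)] · 100·2/16 → 25/2 as k → ∞.
Thus R = 1/(25/2) = 2/25.

R = 2/25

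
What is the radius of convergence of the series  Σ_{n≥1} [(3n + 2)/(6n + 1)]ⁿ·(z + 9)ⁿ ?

R = 2

By the Cauchy root test, |a_n|^(1/n) = (3n + 2)/(6n + 1) → 1/2.
The series converges when 1/2 · |z + 9| < 1, giving R = 2.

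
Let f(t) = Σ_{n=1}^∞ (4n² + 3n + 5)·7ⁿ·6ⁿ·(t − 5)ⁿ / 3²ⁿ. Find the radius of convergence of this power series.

R = 3/14

The ratio of consecutive coefficients is [(4(n+1)² + 3(n+1) + 5)/(4n² + 3n + 5)] · 7·6/9 → 14/3.
Convergence for |t − 5| · 14/3 < 1, i.e. |t − 5| < 3/14. So R = 3/14.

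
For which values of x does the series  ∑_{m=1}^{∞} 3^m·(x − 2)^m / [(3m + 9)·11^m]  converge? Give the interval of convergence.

Apply the ratio test: |a_{m+1}| / |a_m| = [(3m + 9)/(3(m+1) + 9)] · 3/11, which tends to 3/11 as m → ∞.
The series converges when 3/11 · |x − 2| < 1, giving R = 11/3.
When x = 17/3, the terms are asymptotic to a nonzero constant times 1/m, so the series diverges by limit comparison with Σ 1/m.
Endpoint x = -5/3: an alternating series whose terms decrease to 0 in absolute value, so it converges by the Leibniz criterion.

[-5/3, 17/3)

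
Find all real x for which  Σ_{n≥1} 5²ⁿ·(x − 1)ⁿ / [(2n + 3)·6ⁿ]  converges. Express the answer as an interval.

Ratio test: |a_{n+1}/a_n| = [(2n + 3)/(2(n+1) + 3)] · 25/6 → 25/6 as n → ∞.
Thus R = 1/(25/6) = 6/25.
At x = 31/25: the terms are asymptotic to a nonzero constant times 1/n, so the series diverges by limit comparison with Σ 1/n.
Check x = 19/25: convergence follows from the alternating series test (terms decrease monotonically to 0).

[19/25, 31/25)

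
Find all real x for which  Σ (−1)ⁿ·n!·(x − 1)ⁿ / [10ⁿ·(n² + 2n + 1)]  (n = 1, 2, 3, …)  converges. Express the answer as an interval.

Ratio test: |a_{n+1}/a_n| = (n+1) · 1/10 · (n² + 2n + 1)/((n+1)² + 2(n+1) + 1) → ∞ as n → ∞.
The ratio grows without bound, so the series diverges whenever (x − 1) ≠ 0; it converges only at x = 1. R = 0.

{1}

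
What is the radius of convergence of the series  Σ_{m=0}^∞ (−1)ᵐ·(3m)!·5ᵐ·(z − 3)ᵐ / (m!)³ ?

R = 1/135

Ratio test: |a_{m+1}/a_m| = (3m+1)·(3m+2)·(3m+3)/(m+1)³ · 5 → 135 as m → ∞.
Thus R = 1/(135) = 1/135.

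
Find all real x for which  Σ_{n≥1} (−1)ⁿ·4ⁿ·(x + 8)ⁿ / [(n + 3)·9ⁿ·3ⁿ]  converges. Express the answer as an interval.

Apply the ratio test: |a_{n+1}| / |a_n| = [(n + 3)/((n+1) + 3)] · 4/(9·3), which tends to 4/27 as n → ∞.
Hence the series converges for |x + 8| < 1/(4/27) = 27/4, so the radius of convergence is 27/4.
When x = -5/4, an alternating series whose terms decrease to 0 in absolute value, so it converges by the Leibniz criterion.
When x = -59/4, the terms behave like c/n; limit comparison with the harmonic series gives divergence.

(-59/4, -5/4]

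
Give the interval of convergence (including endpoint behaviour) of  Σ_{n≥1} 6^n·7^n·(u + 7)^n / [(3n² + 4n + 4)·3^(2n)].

Ratio test: |a_{n+1}/a_n| = [(3n² + 4n + 4)/(3(n+1)² + 4(n+1) + 4)] · 6·7/9 → 14/3 as n → ∞.
Thus R = 1/(14/3) = 3/14.
At u = -95/14: the terms are on the order of 1/n², so the series converges absolutely by comparison with the p-series (p = 2 > 1).
At u = -101/14: the terms are on the order of 1/n², so the series converges absolutely by comparison with the p-series (p = 2 > 1).

[-101/14, -95/14]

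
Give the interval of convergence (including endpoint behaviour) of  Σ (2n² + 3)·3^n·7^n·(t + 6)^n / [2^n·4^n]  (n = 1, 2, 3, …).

(-134/21, -118/21)

The ratio of consecutive coefficients is [(2(n+1)² + 3)/(2n² + 3)] · 3·7/(2·4) → 21/8.
Convergence for |t + 6| · 21/8 < 1, i.e. |t + 6| < 8/21. So R = 8/21.
At t = -118/21: the terms have absolute value of order n², which does not tend to 0, so the series diverges by the divergence test.
Check t = -134/21: the terms do not tend to 0, so the series diverges.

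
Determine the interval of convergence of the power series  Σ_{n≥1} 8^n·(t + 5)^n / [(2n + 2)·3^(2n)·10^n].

The ratio of consecutive coefficients is [(2n + 2)/(2(n+1) + 2)] · 8/(9·10) → 4/45.
Thus R = 1/(4/45) = 45/4.
Endpoint t = 25/4: comparison with the harmonic series Σ 1/n shows the series diverges.
When t = -65/4, the terms alternate in sign and decrease monotonically to 0 in absolute value (size ~ c/n), so the alternating series test gives convergence.

[-65/4, 25/4)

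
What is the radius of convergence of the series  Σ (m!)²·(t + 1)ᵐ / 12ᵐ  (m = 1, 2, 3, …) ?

Apply the ratio test: |a_{m+1}| / |a_m| = (m+1)² · 1/12, which tends to ∞ as m → ∞.
Since the ratio → ∞, the series diverges for every t ≠ -1, and R = 0.

R = 0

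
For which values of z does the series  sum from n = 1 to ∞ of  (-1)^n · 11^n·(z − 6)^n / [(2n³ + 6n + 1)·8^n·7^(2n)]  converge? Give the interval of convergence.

By the ratio test, |a_{n+1}/a_n| = [(2n³ + 6n + 1)/(2(n+1)³ + 6(n+1) + 1)] · 11/(8·49) → 11/392.
Thus R = 1/(11/392) = 392/11.
Endpoint z = 458/11: the series is dominated by a constant times Σ 1/n³, which converges (p = 3 > 1).
When z = -326/11, absolute convergence follows by limit comparison with Σ 1/n³.

[-326/11, 458/11]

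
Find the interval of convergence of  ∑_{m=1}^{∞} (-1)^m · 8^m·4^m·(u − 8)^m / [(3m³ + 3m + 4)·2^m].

[127/16, 129/16]

By the ratio test, |a_{m+1}/a_m| = [(3m³ + 3m + 4)/(3(m+1)³ + 3(m+1) + 4)] · 8·4/2 → 16.
Thus R = 1/(16) = 1/16.
Check u = 129/16: absolute convergence follows by limit comparison with Σ 1/m³.
Check u = 127/16: absolute convergence follows by limit comparison with Σ 1/m³.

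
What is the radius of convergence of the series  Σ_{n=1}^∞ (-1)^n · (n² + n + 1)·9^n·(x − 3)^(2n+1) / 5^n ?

R = √5/3

By the ratio test, |a_{n+1}/a_n| = [((n+1)² + (n+1) + 1)/(n² + n + 1)] · 9/5 → 9/5.
Since the exponent of (x − 3) increases by 2 each term, convergence requires |x − 3|² < 5/9, hence R = √5/3.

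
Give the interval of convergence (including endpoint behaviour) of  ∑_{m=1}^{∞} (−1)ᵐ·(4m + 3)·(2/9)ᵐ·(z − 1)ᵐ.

(-7/2, 11/2)

The ratio of consecutive coefficients is [(4(m+1) + 3)/(4m + 3)] · 2/9 → 2/9.
Convergence for |z − 1| · 2/9 < 1, i.e. |z − 1| < 9/2. So R = 9/2.
Endpoint z = 11/2: the m-th term does not approach 0; divergence by the term test.
At z = -7/2: the terms have absolute value of order m, which does not tend to 0, so the series diverges by the divergence test.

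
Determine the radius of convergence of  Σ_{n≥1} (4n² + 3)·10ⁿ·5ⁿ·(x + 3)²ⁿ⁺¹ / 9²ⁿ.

The ratio of consecutive coefficients is [(4(n+1)² + 3)/(4n² + 3)] · 10·5/81 → 50/81.
Successive powers of (x + 3) differ by 2, so the series converges when |x + 3|² · 50/81 < 1, i.e. |x + 3| < √(81/50). So R = 9√2/10.

R = 9√2/10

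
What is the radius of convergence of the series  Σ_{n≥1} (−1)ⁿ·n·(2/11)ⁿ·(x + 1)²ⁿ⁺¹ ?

R = √22/2

Ratio test: |a_{n+1}/a_n| = [(n+1)/n] · 2/11 → 2/11 as n → ∞.
Since the exponent of (x + 1) increases by 2 each term, convergence requires |x + 1|² < 11/2, hence R = √22/2.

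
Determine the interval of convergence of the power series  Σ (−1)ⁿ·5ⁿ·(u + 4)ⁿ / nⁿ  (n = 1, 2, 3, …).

(−∞, ∞)

Applying the root test, |a_n|^(1/n) = 5/n → 0.
Since the n-th root of |a_n| tends to 0, the series converges for all real u; R = ∞.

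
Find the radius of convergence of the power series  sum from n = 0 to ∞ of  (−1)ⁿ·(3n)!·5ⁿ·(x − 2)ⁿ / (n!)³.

R = 1/135

Ratio test: |a_{n+1}/a_n| = (3n+1)·(3n+2)·(3n+3)/(n+1)³ · 5 → 135 as n → ∞.
The series converges when 135 · |x − 2| < 1, giving R = 1/135.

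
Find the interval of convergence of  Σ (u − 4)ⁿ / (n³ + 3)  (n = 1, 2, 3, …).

Ratio test: |a_{n+1}/a_n| = (n³ + 3)/((n+1)³ + 3) → 1 as n → ∞.
Convergence for |u − 4| < 1, so R = 1.
At u = 5: absolute convergence follows by limit comparison with Σ 1/n³.
Endpoint u = 3: the series is dominated by a constant times Σ 1/n³, which converges (p = 3 > 1).

[3, 5]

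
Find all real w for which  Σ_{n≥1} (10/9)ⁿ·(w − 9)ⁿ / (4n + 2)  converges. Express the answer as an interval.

[81/10, 99/10)

The ratio of consecutive coefficients is [(4n + 2)/(4(n+1) + 2)] · 10/9 → 10/9.
Hence the series converges for |w − 9| < 1/(10/9) = 9/10, so the radius of convergence is 9/10.
When w = 99/10, comparison with the harmonic series Σ 1/n shows the series diverges.
At w = 81/10: the terms alternate in sign and decrease monotonically to 0 in absolute value (size ~ c/n), so the alternating series test gives convergence.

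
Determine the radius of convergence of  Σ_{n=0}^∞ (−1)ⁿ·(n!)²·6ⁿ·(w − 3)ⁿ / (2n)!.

R = 2/3

Apply the ratio test: |a_{n+1}| / |a_n| = (n+1)²/[(2n+1)·(2n+2)] · 6, which tends to 3/2 as n → ∞.
Convergence for |w − 3| · 3/2 < 1, i.e. |w − 3| < 2/3. So R = 2/3.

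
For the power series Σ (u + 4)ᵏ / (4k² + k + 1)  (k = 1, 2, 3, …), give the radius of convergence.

R = 1

The ratio of consecutive coefficients is (4k² + k + 1)/(4(k+1)² + (k+1) + 1) → 1.
So the series converges when |u + 4| < 1 and diverges when |u + 4| > 1; R = 1.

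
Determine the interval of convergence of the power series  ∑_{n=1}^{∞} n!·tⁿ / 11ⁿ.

By the ratio test, |a_{n+1}/a_n| = (n+1) · 1/11 → ∞.
Since the ratio → ∞, the series diverges for every t ≠ 0, and R = 0.

{0}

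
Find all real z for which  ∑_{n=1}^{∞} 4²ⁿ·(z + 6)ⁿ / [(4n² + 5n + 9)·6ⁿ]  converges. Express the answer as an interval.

[-51/8, -45/8]

Ratio test: |a_{n+1}/a_n| = [(4n² + 5n + 9)/(4(n+1)² + 5(n+1) + 9)] · 16/6 → 8/3 as n → ∞.
The series converges when 8/3 · |z + 6| < 1, giving R = 3/8.
Check z = -45/8: the series is dominated by a constant times Σ 1/n², which converges (p = 2 > 1).
Check z = -51/8: the terms are on the order of 1/n², so the series converges absolutely by comparison with the p-series (p = 2 > 1).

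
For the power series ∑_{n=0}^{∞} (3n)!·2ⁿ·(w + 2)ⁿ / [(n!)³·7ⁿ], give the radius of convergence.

The ratio of consecutive coefficients is (3n+1)·(3n+2)·(3n+3)/(n+1)³ · 2/7 → 54/7.
The series converges when 54/7 · |w + 2| < 1, giving R = 7/54.

R = 7/54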